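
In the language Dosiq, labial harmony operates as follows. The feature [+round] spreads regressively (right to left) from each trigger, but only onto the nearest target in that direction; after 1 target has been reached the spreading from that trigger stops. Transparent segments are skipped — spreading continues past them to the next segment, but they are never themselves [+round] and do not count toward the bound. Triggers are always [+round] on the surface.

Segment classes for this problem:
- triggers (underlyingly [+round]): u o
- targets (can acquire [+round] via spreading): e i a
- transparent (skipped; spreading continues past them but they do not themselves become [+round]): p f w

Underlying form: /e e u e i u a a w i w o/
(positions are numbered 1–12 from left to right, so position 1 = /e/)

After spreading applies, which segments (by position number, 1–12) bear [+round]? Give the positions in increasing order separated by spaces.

From /u/ at 3 leftward: 2 /e/ → [+round]; bound reached.
From /u/ at 6 leftward: 5 /i/ → [+round]; bound reached.
From /o/ at 12 leftward: 11 /w/ transparent; 10 /i/ → [+round]; bound reached.
Targets with no active source: positions 1 4 7 8 stay [-round].

2 3 5 6 10 12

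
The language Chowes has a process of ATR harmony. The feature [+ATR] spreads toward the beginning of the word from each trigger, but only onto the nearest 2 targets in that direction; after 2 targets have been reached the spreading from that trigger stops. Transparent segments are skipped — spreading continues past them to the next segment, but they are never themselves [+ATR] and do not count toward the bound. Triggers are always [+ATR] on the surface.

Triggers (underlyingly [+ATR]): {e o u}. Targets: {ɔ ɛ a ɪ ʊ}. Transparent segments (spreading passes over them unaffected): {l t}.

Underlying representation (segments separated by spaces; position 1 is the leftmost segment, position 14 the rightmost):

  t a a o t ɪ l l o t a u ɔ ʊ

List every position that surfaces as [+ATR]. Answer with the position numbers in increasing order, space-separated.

2 3 4 6 9 11 12

From /o/ at 4 leftward: 3 /a/ → [+ATR]; 2 /a/ → [+ATR]; bound reached.
From /o/ at 9 leftward: 8 /l/ transparent; 7 /l/ transparent; 6 /ɪ/ → [+ATR]; 5 /t/ transparent; 4 /o/ is itself a trigger — this domain ends here.
From /u/ at 12 leftward: 11 /a/ → [+ATR]; 10 /t/ transparent; 9 /o/ is itself a trigger — this domain ends here.
Targets with no active source: positions 13 14 stay [-ATR].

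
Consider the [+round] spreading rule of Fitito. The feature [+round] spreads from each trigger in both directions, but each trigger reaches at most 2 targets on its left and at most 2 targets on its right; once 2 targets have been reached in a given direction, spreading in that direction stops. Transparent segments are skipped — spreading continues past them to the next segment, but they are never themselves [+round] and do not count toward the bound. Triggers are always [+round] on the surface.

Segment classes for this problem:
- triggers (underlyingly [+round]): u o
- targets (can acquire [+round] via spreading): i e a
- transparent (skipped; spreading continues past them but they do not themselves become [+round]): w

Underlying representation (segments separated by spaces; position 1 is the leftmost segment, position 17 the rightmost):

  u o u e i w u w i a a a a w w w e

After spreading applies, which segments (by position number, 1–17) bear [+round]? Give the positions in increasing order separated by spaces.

1 2 3 4 5 7 9 10

From /u/ at 1 rightward: 2 /o/ is itself a trigger — this domain ends here.
From /u/ at 1 leftward: word edge.
From /o/ at 2 rightward: 3 /u/ is itself a trigger — this domain ends here.
From /o/ at 2 leftward: 1 /u/ is itself a trigger — this domain ends here.
From /u/ at 3 rightward: 4 /e/ → [+round]; 5 /i/ → [+round]; bound reached.
From /u/ at 3 leftward: 2 /o/ is itself a trigger — this domain ends here.
From /u/ at 7 rightward: 8 /w/ transparent; 9 /i/ → [+round]; 10 /a/ → [+round]; bound reached.
From /u/ at 7 leftward: 6 /w/ transparent; 5 /i/ → [+round]; 4 /e/ → [+round]; bound reached.
Targets with no active source: positions 11 12 13 17 stay [-round].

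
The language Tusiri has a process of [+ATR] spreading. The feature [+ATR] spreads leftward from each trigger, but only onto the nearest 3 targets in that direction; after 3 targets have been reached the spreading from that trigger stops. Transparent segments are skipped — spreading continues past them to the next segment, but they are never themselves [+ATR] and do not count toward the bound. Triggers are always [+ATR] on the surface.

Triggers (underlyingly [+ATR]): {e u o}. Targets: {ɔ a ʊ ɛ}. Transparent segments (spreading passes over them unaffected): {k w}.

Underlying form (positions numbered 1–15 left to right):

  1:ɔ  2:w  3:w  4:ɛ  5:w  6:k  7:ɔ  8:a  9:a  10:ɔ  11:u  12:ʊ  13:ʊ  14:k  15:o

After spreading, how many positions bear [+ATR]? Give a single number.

7

From /u/ at 11 leftward: 10 /ɔ/ → [+ATR]; 9 /a/ → [+ATR]; 8 /a/ → [+ATR]; bound reached.
From /o/ at 15 leftward: 14 /k/ transparent; 13 /ʊ/ → [+ATR]; 12 /ʊ/ → [+ATR]; 11 /u/ is itself a trigger — this domain ends here.
Targets with no active source: positions 1 4 7 stay [-ATR].
[+ATR] positions on the surface: 8 9 10 11 12 13 15.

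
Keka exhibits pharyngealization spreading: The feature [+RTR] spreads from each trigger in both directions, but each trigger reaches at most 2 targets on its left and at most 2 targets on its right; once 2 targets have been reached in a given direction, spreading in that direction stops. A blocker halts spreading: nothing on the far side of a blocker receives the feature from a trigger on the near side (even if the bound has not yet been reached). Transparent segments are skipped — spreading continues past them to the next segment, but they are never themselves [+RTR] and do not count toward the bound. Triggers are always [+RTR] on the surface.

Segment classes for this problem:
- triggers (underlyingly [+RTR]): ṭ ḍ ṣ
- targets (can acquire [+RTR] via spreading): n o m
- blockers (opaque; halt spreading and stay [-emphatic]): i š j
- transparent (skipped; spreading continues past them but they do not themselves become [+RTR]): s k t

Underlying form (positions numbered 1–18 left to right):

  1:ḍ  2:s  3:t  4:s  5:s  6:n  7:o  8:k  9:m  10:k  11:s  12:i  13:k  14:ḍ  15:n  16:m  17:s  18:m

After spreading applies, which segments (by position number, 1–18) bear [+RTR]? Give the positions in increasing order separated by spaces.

1 6 7 14 15 16

From /ḍ/ at 1 rightward: 2 /s/ transparent; 3 /t/ transparent; 4 /s/ transparent; 5 /s/ transparent; 6 /n/ → [+RTR]; 7 /o/ → [+RTR]; bound reached.
From /ḍ/ at 1 leftward: word edge.
From /ḍ/ at 14 rightward: 15 /n/ → [+RTR]; 16 /m/ → [+RTR]; bound reached.
From /ḍ/ at 14 leftward: 13 /k/ transparent; 12 /i/ blocks.
Targets with no active source: positions 9 18 stay [-emphatic].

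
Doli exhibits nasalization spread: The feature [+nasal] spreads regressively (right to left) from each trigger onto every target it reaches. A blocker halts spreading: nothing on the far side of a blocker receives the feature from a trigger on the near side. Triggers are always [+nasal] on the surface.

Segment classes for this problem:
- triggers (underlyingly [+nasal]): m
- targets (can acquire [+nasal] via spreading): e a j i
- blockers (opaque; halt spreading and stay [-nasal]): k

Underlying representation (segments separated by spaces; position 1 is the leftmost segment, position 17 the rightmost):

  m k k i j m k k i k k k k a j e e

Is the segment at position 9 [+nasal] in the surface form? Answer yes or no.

no

From /m/ at 1 leftward: word edge.
From /m/ at 6 leftward: 5 /j/ → [+nasal]; 4 /i/ → [+nasal]; 3 /k/ blocks.
Targets with no active source: positions 9 14 15 16 17 stay [-nasal].
[+nasal] positions on the surface: 1 4 5 6.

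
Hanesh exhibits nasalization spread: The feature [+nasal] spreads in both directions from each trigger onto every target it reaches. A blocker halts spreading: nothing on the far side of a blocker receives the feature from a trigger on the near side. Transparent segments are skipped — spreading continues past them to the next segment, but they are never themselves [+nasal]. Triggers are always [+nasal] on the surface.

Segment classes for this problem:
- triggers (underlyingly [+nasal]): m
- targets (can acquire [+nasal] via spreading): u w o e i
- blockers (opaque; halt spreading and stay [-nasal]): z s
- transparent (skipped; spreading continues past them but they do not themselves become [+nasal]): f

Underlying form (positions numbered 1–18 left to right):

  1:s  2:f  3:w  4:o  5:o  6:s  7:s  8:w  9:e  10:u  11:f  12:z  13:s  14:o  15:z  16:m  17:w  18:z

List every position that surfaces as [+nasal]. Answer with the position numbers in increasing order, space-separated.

From /m/ at 16 rightward: 17 /w/ → [+nasal]; 18 /z/ blocks.
From /m/ at 16 leftward: 15 /z/ blocks.
Targets with no active source: positions 3 4 5 8 9 10 14 stay [-nasal].

16 17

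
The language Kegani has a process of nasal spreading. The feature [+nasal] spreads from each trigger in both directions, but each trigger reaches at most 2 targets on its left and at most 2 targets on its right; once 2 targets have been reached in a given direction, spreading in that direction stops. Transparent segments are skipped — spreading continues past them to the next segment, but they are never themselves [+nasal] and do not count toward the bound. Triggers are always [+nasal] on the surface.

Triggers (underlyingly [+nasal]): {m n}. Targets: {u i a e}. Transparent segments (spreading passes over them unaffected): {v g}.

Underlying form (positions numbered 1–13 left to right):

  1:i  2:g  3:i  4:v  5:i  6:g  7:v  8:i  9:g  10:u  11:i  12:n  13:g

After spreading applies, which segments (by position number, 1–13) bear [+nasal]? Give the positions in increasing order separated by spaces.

10 11 12

From /n/ at 12 rightward: 13 /g/ transparent; word edge.
From /n/ at 12 leftward: 11 /i/ → [+nasal]; 10 /u/ → [+nasal]; bound reached.
Targets with no active source: positions 1 3 5 8 stay [-nasal].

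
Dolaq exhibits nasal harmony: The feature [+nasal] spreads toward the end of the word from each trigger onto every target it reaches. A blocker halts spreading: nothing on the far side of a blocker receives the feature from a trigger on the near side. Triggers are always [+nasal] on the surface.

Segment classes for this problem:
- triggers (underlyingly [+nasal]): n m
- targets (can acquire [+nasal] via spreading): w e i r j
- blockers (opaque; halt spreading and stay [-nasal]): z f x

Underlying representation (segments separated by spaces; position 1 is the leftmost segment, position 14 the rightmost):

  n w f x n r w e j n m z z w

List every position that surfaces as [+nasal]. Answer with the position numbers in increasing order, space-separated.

From /n/ at 1 rightward: 2 /w/ → [+nasal]; 3 /f/ blocks.
From /n/ at 5 rightward: 6 /r/ → [+nasal]; 7 /w/ → [+nasal]; 8 /e/ → [+nasal]; 9 /j/ → [+nasal]; 10 /n/ is itself a trigger — this domain ends here.
From /n/ at 10 rightward: 11 /m/ is itself a trigger — this domain ends here.
From /m/ at 11 rightward: 12 /z/ blocks.
Target with no active source: position 14 stays [-nasal].

1 2 5 6 7 8 9 10 11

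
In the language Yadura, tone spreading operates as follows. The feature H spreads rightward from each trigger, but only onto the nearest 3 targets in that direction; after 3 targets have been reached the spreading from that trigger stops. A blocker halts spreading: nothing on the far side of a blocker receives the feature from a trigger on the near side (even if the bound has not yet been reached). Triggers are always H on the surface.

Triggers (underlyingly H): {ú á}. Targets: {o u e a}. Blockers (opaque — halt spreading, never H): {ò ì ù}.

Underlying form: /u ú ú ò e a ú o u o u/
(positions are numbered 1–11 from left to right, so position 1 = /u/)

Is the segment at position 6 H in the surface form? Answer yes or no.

no

From /ú/ at 2 rightward: 3 /ú/ is itself a trigger — this domain ends here.
From /ú/ at 3 rightward: 4 /ò/ blocks.
From /ú/ at 7 rightward: 8 /o/ → H; 9 /u/ → H; 10 /o/ → H; bound reached.
Targets with no active source: positions 1 5 6 11 stay [-high tone].
H positions on the surface: 2 3 7 8 9 10.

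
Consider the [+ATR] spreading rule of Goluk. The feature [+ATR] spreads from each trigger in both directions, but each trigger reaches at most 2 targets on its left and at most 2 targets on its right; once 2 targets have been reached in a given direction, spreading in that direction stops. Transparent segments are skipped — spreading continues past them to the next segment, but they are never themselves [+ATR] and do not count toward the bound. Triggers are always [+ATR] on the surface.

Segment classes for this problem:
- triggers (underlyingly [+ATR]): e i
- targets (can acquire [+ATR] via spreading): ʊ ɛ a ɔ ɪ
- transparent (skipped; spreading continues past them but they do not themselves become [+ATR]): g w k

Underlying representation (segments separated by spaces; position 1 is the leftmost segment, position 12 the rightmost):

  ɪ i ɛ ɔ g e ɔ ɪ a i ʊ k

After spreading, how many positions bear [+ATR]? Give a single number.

From /i/ at 2 rightward: 3 /ɛ/ → [+ATR]; 4 /ɔ/ → [+ATR]; bound reached.
From /i/ at 2 leftward: 1 /ɪ/ → [+ATR]; word edge.
From /e/ at 6 rightward: 7 /ɔ/ → [+ATR]; 8 /ɪ/ → [+ATR]; bound reached.
From /e/ at 6 leftward: 5 /g/ transparent; 4 /ɔ/ → [+ATR]; 3 /ɛ/ → [+ATR]; bound reached.
From /i/ at 10 rightward: 11 /ʊ/ → [+ATR]; 12 /k/ transparent; word edge.
From /i/ at 10 leftward: 9 /a/ → [+ATR]; 8 /ɪ/ → [+ATR]; bound reached.
[+ATR] positions on the surface: 1 2 3 4 6 7 8 9 10 11.

10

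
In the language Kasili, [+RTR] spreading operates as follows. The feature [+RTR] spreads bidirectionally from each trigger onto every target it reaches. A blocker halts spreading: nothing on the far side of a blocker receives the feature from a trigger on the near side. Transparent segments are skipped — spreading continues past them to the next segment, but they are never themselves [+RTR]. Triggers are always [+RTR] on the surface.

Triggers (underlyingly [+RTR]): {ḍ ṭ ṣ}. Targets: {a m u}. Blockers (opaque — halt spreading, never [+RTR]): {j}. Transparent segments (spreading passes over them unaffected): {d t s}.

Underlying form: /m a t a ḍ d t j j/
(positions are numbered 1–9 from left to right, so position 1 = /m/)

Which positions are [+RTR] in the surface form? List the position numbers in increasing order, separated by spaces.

From /ḍ/ at 5 rightward: 6 /d/ transparent; 7 /t/ transparent; 8 /j/ blocks.
From /ḍ/ at 5 leftward: 4 /a/ → [+RTR]; 3 /t/ transparent; 2 /a/ → [+RTR]; 1 /m/ → [+RTR]; word edge.

1 2 4 5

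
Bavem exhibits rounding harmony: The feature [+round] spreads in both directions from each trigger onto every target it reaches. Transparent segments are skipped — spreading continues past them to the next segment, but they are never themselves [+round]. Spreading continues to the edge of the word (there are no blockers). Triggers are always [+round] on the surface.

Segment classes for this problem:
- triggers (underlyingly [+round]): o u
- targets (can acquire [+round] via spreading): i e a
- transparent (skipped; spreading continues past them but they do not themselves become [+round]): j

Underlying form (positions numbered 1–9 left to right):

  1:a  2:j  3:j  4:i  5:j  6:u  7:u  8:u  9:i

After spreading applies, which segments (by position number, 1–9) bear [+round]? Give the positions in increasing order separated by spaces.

From /u/ at 6 rightward: 7 /u/ is itself a trigger — this domain ends here.
From /u/ at 6 leftward: 5 /j/ transparent; 4 /i/ → [+round]; 3 /j/ transparent; 2 /j/ transparent; 1 /a/ → [+round]; word edge.
From /u/ at 7 rightward: 8 /u/ is itself a trigger — this domain ends here.
From /u/ at 7 leftward: 6 /u/ is itself a trigger — this domain ends here.
From /u/ at 8 rightward: 9 /i/ → [+round]; word edge.
From /u/ at 8 leftward: 7 /u/ is itself a trigger — this domain ends here.

1 4 6 7 8 9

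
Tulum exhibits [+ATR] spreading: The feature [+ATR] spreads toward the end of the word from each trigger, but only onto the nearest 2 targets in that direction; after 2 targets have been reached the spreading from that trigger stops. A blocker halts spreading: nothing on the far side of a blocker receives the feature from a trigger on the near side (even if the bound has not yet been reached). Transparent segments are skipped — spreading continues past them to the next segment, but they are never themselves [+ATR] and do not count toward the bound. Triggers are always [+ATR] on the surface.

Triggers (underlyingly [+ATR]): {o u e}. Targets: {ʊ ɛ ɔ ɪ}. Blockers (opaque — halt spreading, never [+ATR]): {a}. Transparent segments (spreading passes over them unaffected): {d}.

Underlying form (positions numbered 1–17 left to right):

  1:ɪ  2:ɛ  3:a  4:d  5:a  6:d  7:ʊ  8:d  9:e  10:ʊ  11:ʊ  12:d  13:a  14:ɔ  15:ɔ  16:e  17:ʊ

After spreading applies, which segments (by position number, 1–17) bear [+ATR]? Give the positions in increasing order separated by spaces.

9 10 11 16 17

From /e/ at 9 rightward: 10 /ʊ/ → [+ATR]; 11 /ʊ/ → [+ATR]; bound reached.
From /e/ at 16 rightward: 17 /ʊ/ → [+ATR]; word edge.
Targets with no active source: positions 1 2 7 14 15 stay [-ATR].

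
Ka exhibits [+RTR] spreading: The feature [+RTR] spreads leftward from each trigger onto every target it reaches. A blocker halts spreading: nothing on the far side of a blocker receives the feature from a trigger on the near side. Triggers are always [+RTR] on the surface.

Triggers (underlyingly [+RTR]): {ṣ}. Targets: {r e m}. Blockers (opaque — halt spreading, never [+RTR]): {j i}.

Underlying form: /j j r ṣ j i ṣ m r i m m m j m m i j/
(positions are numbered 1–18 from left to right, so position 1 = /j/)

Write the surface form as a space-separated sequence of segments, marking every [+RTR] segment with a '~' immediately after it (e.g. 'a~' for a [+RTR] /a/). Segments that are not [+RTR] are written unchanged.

From /ṣ/ at 4 leftward: 3 /r/ → [+RTR]; 2 /j/ blocks.
From /ṣ/ at 7 leftward: 6 /i/ blocks.
Targets with no active source: positions 8 9 11 12 13 15 16 stay [-emphatic].
[+RTR] positions on the surface: 3 4 7.

j j r~ ṣ~ j i ṣ~ m r i m m m j m m i j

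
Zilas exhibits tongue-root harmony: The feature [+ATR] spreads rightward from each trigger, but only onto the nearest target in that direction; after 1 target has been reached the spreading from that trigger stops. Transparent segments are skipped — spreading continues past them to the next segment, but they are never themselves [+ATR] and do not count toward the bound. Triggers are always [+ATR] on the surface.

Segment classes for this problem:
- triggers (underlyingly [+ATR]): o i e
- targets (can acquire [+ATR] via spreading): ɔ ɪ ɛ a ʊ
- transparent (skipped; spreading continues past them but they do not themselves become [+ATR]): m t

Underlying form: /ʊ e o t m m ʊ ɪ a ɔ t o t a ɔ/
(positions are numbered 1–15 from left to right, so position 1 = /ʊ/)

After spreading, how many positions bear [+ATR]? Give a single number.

From /e/ at 2 rightward: 3 /o/ is itself a trigger — this domain ends here.
From /o/ at 3 rightward: 4 /t/ transparent; 5 /m/ transparent; 6 /m/ transparent; 7 /ʊ/ → [+ATR]; bound reached.
From /o/ at 12 rightward: 13 /t/ transparent; 14 /a/ → [+ATR]; bound reached.
Targets with no active source: positions 1 8 9 10 15 stay [-ATR].
[+ATR] positions on the surface: 2 3 7 12 14.

5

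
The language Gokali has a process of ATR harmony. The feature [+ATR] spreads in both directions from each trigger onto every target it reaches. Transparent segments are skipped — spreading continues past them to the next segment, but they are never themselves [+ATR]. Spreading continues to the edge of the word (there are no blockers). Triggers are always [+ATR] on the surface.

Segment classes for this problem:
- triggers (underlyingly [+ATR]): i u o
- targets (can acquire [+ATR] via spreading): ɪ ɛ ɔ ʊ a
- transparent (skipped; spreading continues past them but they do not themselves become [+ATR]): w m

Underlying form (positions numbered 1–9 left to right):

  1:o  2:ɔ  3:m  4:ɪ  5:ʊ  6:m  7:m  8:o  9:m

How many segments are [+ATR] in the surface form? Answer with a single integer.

5

From /o/ at 1 rightward: 2 /ɔ/ → [+ATR]; 3 /m/ transparent; 4 /ɪ/ → [+ATR]; 5 /ʊ/ → [+ATR]; 6 /m/ transparent; 7 /m/ transparent; 8 /o/ is itself a trigger — this domain ends here.
From /o/ at 1 leftward: word edge.
From /o/ at 8 rightward: 9 /m/ transparent; word edge.
From /o/ at 8 leftward: 7 /m/ transparent; 6 /m/ transparent; 5 /ʊ/ → [+ATR]; 4 /ɪ/ → [+ATR]; 3 /m/ transparent; 2 /ɔ/ → [+ATR]; 1 /o/ is itself a trigger — this domain ends here.
[+ATR] positions on the surface: 1 2 4 5 8.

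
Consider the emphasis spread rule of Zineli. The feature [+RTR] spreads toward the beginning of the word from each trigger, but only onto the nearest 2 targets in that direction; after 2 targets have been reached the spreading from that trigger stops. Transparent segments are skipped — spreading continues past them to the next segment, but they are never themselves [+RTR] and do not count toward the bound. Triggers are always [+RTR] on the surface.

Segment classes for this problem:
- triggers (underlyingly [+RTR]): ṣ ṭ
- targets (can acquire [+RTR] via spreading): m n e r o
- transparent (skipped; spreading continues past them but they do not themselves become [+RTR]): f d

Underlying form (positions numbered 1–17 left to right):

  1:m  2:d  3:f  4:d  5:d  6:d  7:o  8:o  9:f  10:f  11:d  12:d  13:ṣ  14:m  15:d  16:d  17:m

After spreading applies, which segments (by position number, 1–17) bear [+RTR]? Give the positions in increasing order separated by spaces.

From /ṣ/ at 13 leftward: 12 /d/ transparent; 11 /d/ transparent; 10 /f/ transparent; 9 /f/ transparent; 8 /o/ → [+RTR]; 7 /o/ → [+RTR]; bound reached.
Targets with no active source: positions 1 14 17 stay [-emphatic].

7 8 13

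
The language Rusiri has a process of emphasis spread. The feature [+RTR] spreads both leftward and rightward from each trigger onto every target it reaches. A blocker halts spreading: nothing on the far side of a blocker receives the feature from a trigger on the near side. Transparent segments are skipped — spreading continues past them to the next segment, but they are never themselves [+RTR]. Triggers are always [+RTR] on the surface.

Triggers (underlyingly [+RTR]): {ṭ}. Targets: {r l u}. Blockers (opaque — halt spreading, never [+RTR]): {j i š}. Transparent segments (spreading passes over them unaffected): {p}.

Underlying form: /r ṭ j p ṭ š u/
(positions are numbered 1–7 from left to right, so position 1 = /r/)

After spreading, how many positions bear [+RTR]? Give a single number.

From /ṭ/ at 2 rightward: 3 /j/ blocks.
From /ṭ/ at 2 leftward: 1 /r/ → [+RTR]; word edge.
From /ṭ/ at 5 rightward: 6 /š/ blocks.
From /ṭ/ at 5 leftward: 4 /p/ transparent; 3 /j/ blocks.
Target with no active source: position 7 stays [-emphatic].
[+RTR] positions on the surface: 1 2 5.

3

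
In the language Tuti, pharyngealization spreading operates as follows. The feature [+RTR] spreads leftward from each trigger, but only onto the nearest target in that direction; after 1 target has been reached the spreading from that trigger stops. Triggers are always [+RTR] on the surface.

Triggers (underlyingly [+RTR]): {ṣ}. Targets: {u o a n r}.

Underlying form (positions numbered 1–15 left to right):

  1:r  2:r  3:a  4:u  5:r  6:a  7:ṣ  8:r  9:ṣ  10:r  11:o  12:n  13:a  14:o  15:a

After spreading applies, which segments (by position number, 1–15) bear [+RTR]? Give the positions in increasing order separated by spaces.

6 7 8 9

From /ṣ/ at 7 leftward: 6 /a/ → [+RTR]; bound reached.
From /ṣ/ at 9 leftward: 8 /r/ → [+RTR]; bound reached.
Targets with no active source: positions 1 2 3 4 5 10 11 12 13 14 15 stay [-emphatic].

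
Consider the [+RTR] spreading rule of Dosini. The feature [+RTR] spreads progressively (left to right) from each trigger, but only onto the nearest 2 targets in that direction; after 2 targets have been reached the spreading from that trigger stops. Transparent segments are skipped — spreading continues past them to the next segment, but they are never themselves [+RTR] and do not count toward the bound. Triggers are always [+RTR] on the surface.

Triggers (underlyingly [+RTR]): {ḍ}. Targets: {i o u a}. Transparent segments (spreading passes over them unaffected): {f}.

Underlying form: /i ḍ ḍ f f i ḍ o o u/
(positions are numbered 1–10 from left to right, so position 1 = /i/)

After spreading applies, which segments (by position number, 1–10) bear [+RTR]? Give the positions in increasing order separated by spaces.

From /ḍ/ at 2 rightward: 3 /ḍ/ is itself a trigger — this domain ends here.
From /ḍ/ at 3 rightward: 4 /f/ transparent; 5 /f/ transparent; 6 /i/ → [+RTR]; 7 /ḍ/ is itself a trigger — this domain ends here.
From /ḍ/ at 7 rightward: 8 /o/ → [+RTR]; 9 /o/ → [+RTR]; bound reached.
Targets with no active source: positions 1 10 stay [-emphatic].

2 3 6 7 8 9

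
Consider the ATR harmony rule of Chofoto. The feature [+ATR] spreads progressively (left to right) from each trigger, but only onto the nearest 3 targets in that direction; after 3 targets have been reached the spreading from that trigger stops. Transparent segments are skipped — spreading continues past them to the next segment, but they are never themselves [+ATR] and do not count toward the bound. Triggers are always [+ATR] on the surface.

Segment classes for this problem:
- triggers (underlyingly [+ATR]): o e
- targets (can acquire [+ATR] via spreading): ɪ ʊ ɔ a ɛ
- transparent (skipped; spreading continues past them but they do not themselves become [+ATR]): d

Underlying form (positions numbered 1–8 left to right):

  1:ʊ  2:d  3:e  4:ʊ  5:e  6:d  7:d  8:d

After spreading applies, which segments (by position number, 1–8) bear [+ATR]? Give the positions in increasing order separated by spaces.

3 4 5

From /e/ at 3 rightward: 4 /ʊ/ → [+ATR]; 5 /e/ is itself a trigger — this domain ends here.
From /e/ at 5 rightward: 6 /d/ transparent; 7 /d/ transparent; 8 /d/ transparent; word edge.
Target with no active source: position 1 stays [-ATR].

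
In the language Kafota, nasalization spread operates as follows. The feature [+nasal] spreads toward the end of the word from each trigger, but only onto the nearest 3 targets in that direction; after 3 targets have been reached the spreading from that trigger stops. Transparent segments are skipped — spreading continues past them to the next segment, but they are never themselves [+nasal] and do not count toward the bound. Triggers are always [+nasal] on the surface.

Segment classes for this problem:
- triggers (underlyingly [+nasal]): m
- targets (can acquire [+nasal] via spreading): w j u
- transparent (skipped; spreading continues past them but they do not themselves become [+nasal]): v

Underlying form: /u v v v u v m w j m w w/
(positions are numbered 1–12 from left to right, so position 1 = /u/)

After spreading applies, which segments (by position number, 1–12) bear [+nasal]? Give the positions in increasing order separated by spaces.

From /m/ at 7 rightward: 8 /w/ → [+nasal]; 9 /j/ → [+nasal]; 10 /m/ is itself a trigger — this domain ends here.
From /m/ at 10 rightward: 11 /w/ → [+nasal]; 12 /w/ → [+nasal]; word edge.
Targets with no active source: positions 1 5 stay [-nasal].

7 8 9 10 11 12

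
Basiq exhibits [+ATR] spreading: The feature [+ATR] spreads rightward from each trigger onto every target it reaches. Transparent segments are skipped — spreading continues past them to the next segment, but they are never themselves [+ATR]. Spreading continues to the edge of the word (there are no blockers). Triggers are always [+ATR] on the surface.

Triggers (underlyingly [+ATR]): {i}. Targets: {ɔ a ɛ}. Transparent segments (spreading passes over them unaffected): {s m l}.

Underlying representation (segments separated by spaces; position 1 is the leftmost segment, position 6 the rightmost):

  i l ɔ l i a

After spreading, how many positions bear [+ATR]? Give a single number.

4

From /i/ at 1 rightward: 2 /l/ transparent; 3 /ɔ/ → [+ATR]; 4 /l/ transparent; 5 /i/ is itself a trigger — this domain ends here.
From /i/ at 5 rightward: 6 /a/ → [+ATR]; word edge.
[+ATR] positions on the surface: 1 3 5 6.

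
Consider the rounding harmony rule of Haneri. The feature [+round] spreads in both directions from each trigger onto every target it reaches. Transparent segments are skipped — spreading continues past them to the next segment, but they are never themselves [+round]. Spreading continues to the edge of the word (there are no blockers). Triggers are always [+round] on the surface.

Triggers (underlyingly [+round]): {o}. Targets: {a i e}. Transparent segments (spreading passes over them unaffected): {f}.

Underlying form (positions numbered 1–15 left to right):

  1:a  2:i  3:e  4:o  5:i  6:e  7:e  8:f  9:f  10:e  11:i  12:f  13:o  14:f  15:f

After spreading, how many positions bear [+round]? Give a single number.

10

From /o/ at 4 rightward: 5 /i/ → [+round]; 6 /e/ → [+round]; 7 /e/ → [+round]; 8 /f/ transparent; 9 /f/ transparent; 10 /e/ → [+round]; 11 /i/ → [+round]; 12 /f/ transparent; 13 /o/ is itself a trigger — this domain ends here.
From /o/ at 4 leftward: 3 /e/ → [+round]; 2 /i/ → [+round]; 1 /a/ → [+round]; word edge.
From /o/ at 13 rightward: 14 /f/ transparent; 15 /f/ transparent; word edge.
From /o/ at 13 leftward: 12 /f/ transparent; 11 /i/ → [+round]; 10 /e/ → [+round]; 9 /f/ transparent; 8 /f/ transparent; 7 /e/ → [+round]; 6 /e/ → [+round]; 5 /i/ → [+round]; 4 /o/ is itself a trigger — this domain ends here.
[+round] positions on the surface: 1 2 3 4 5 6 7 10 11 13.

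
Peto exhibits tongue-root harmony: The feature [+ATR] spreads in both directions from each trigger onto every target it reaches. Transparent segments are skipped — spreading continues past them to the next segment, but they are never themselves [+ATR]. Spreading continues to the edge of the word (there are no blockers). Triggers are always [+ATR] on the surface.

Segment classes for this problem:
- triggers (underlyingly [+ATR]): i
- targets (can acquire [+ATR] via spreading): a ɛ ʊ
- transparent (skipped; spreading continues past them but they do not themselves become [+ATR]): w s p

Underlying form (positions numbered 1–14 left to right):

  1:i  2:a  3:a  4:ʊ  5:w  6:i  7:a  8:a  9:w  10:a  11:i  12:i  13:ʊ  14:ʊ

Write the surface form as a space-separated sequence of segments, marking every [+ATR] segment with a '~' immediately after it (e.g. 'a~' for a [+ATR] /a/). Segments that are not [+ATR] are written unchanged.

i~ a~ a~ ʊ~ w i~ a~ a~ w a~ i~ i~ ʊ~ ʊ~

From /i/ at 1 rightward: 2 /a/ → [+ATR]; 3 /a/ → [+ATR]; 4 /ʊ/ → [+ATR]; 5 /w/ transparent; 6 /i/ is itself a trigger — this domain ends here.
From /i/ at 1 leftward: word edge.
From /i/ at 6 rightward: 7 /a/ → [+ATR]; 8 /a/ → [+ATR]; 9 /w/ transparent; 10 /a/ → [+ATR]; 11 /i/ is itself a trigger — this domain ends here.
From /i/ at 6 leftward: 5 /w/ transparent; 4 /ʊ/ → [+ATR]; 3 /a/ → [+ATR]; 2 /a/ → [+ATR]; 1 /i/ is itself a trigger — this domain ends here.
From /i/ at 11 rightward: 12 /i/ is itself a trigger — this domain ends here.
From /i/ at 11 leftward: 10 /a/ → [+ATR]; 9 /w/ transparent; 8 /a/ → [+ATR]; 7 /a/ → [+ATR]; 6 /i/ is itself a trigger — this domain ends here.
From /i/ at 12 rightward: 13 /ʊ/ → [+ATR]; 14 /ʊ/ → [+ATR]; word edge.
From /i/ at 12 leftward: 11 /i/ is itself a trigger — this domain ends here.
[+ATR] positions on the surface: 1 2 3 4 6 7 8 10 11 12 13 14.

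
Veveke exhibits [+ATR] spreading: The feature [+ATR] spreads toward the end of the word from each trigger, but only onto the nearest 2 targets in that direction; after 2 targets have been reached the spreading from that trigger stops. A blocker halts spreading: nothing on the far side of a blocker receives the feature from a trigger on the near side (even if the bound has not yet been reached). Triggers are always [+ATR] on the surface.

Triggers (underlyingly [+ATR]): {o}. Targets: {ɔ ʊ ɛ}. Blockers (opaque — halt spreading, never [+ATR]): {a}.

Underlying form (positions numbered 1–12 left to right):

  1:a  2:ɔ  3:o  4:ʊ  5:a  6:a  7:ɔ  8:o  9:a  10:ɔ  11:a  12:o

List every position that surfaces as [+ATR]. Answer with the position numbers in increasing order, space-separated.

3 4 8 12

From /o/ at 3 rightward: 4 /ʊ/ → [+ATR]; 5 /a/ blocks.
From /o/ at 8 rightward: 9 /a/ blocks.
From /o/ at 12 rightward: word edge.
Targets with no active source: positions 2 7 10 stay [-ATR].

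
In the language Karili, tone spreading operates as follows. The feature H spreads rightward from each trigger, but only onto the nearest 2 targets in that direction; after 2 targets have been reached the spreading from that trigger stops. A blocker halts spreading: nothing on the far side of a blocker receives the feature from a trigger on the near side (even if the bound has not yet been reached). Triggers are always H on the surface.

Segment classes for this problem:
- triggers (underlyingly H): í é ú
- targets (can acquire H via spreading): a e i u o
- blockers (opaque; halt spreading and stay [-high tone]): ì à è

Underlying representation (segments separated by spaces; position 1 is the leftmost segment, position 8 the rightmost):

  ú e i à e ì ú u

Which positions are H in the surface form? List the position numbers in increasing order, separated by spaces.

From /ú/ at 1 rightward: 2 /e/ → H; 3 /i/ → H; bound reached.
From /ú/ at 7 rightward: 8 /u/ → H; word edge.
Target with no active source: position 5 stays [-high tone].

1 2 3 7 8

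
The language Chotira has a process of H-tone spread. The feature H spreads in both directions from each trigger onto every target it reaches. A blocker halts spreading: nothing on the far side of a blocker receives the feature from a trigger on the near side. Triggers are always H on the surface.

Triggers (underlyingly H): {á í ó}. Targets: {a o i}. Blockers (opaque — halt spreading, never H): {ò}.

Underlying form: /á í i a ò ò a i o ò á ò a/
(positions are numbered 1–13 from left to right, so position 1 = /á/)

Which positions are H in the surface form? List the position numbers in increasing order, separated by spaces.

1 2 3 4 11

From /á/ at 1 rightward: 2 /í/ is itself a trigger — this domain ends here.
From /á/ at 1 leftward: word edge.
From /í/ at 2 rightward: 3 /i/ → H; 4 /a/ → H; 5 /ò/ blocks.
From /í/ at 2 leftward: 1 /á/ is itself a trigger — this domain ends here.
From /á/ at 11 rightward: 12 /ò/ blocks.
From /á/ at 11 leftward: 10 /ò/ blocks.
Targets with no active source: positions 7 8 9 13 stay [-high tone].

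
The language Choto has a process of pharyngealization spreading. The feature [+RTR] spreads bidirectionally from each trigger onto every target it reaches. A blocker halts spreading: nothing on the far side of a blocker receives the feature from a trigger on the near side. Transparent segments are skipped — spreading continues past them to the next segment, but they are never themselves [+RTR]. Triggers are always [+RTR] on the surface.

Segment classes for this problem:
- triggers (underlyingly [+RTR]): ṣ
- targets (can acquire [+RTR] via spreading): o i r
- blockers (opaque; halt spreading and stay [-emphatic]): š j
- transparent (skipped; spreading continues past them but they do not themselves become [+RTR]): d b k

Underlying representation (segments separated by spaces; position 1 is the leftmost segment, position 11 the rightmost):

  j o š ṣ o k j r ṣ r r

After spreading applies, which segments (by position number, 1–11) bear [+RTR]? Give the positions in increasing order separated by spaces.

From /ṣ/ at 4 rightward: 5 /o/ → [+RTR]; 6 /k/ transparent; 7 /j/ blocks.
From /ṣ/ at 4 leftward: 3 /š/ blocks.
From /ṣ/ at 9 rightward: 10 /r/ → [+RTR]; 11 /r/ → [+RTR]; word edge.
From /ṣ/ at 9 leftward: 8 /r/ → [+RTR]; 7 /j/ blocks.
Target with no active source: position 2 stays [-emphatic].

4 5 8 9 10 11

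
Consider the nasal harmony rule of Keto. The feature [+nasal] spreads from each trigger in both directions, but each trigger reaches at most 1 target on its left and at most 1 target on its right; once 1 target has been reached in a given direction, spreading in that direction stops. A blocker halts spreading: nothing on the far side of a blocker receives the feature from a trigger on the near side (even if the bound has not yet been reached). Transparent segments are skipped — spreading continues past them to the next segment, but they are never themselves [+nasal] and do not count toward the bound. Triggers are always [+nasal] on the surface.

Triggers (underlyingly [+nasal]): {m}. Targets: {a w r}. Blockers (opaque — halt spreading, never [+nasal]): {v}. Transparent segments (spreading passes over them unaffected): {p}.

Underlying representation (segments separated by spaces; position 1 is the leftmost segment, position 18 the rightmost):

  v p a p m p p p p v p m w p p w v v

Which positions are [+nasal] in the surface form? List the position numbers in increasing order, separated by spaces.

From /m/ at 5 rightward: 6 /p/ transparent; 7 /p/ transparent; 8 /p/ transparent; 9 /p/ transparent; 10 /v/ blocks.
From /m/ at 5 leftward: 4 /p/ transparent; 3 /a/ → [+nasal]; bound reached.
From /m/ at 12 rightward: 13 /w/ → [+nasal]; bound reached.
From /m/ at 12 leftward: 11 /p/ transparent; 10 /v/ blocks.
Target with no active source: position 16 stays [-nasal].

3 5 12 13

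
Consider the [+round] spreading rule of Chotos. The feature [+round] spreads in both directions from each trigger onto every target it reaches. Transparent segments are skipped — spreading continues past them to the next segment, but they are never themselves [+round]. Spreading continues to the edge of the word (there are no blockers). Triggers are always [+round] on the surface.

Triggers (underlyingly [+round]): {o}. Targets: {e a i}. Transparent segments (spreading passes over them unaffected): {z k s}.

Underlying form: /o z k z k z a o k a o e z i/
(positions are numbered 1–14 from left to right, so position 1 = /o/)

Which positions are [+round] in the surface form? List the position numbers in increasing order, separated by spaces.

From /o/ at 1 rightward: 2 /z/ transparent; 3 /k/ transparent; 4 /z/ transparent; 5 /k/ transparent; 6 /z/ transparent; 7 /a/ → [+round]; 8 /o/ is itself a trigger — this domain ends here.
From /o/ at 1 leftward: word edge.
From /o/ at 8 rightward: 9 /k/ transparent; 10 /a/ → [+round]; 11 /o/ is itself a trigger — this domain ends here.
From /o/ at 8 leftward: 7 /a/ → [+round]; 6 /z/ transparent; 5 /k/ transparent; 4 /z/ transparent; 3 /k/ transparent; 2 /z/ transparent; 1 /o/ is itself a trigger — this domain ends here.
From /o/ at 11 rightward: 12 /e/ → [+round]; 13 /z/ transparent; 14 /i/ → [+round]; word edge.
From /o/ at 11 leftward: 10 /a/ → [+round]; 9 /k/ transparent; 8 /o/ is itself a trigger — this domain ends here.

1 7 8 10 11 12 14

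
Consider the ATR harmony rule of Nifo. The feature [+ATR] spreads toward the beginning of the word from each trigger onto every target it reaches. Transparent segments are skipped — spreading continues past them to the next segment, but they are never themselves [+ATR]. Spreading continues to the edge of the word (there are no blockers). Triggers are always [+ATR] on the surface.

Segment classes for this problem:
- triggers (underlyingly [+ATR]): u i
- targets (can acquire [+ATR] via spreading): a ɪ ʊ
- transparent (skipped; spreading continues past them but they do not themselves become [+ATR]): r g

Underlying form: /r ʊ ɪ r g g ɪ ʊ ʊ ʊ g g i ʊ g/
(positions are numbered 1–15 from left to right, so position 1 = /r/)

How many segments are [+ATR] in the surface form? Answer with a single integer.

7

From /i/ at 13 leftward: 12 /g/ transparent; 11 /g/ transparent; 10 /ʊ/ → [+ATR]; 9 /ʊ/ → [+ATR]; 8 /ʊ/ → [+ATR]; 7 /ɪ/ → [+ATR]; 6 /g/ transparent; 5 /g/ transparent; 4 /r/ transparent; 3 /ɪ/ → [+ATR]; 2 /ʊ/ → [+ATR]; 1 /r/ transparent; word edge.
Target with no active source: position 14 stays [-ATR].
[+ATR] positions on the surface: 2 3 7 8 9 10 13.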